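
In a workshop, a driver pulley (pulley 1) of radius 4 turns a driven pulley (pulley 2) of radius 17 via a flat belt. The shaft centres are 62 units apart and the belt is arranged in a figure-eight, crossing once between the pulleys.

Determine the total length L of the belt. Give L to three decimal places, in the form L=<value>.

crossed belt: β = asin((r1+r2)/C) = asin(21/62) = 19.7983°
wrap1 = wrap2 = π + 2β = 219.5966°
tangent length = C·cosβ = 58.3352
L = (r1+r2)·wrap + 2·C·cosβ = 21·3.8327 + 2·58.3352 = 197.1568

L=197.157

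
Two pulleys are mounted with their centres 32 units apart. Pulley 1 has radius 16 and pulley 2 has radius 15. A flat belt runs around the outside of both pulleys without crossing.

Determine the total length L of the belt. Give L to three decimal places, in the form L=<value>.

open belt: β = asin((r2−r1)/C) = asin(-1/32) = -1.7908°
wrap1 = π − 2β = 183.5816°
wrap2 = π + 2β = 176.4184°
tangent length = C·cosβ = 31.9844
L = r1·wrap1 + r2·wrap2 + 2·C·cosβ = 16·3.2041 + 15·3.0791 + 2·31.9844 = 161.4206

L=161.421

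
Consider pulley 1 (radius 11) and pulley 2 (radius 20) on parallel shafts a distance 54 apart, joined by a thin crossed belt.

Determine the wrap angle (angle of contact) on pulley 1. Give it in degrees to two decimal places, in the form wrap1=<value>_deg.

crossed belt: β = asin((r1+r2)/C) = asin(31/54) = 35.0348°
wrap1 = wrap2 = π + 2β = 250.0696°

wrap1=250.07_deg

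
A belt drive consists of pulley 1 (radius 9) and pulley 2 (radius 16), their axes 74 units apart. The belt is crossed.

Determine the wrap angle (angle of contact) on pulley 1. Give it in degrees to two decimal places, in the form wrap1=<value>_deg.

crossed belt: β = asin((r1+r2)/C) = asin(25/74) = 19.7452°
wrap1 = wrap2 = π + 2β = 219.4904°

wrap1=219.49_deg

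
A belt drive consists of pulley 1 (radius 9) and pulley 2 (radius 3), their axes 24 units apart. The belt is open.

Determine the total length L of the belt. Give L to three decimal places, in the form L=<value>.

L=87.207

open belt: β = asin((r2−r1)/C) = asin(-6/24) = -14.4775°
wrap1 = π − 2β = 208.9550°
wrap2 = π + 2β = 151.0450°
tangent length = C·cosβ = 23.2379
L = r1·wrap1 + r2·wrap2 + 2·C·cosβ = 9·3.6470 + 3·2.6362 + 2·23.2379 = 87.2071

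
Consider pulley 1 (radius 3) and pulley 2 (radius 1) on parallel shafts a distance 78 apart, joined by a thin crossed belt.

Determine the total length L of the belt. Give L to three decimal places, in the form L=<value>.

L=168.772

crossed belt: β = asin((r1+r2)/C) = asin(4/78) = 2.9395°
wrap1 = wrap2 = π + 2β = 185.8791°
tangent length = C·cosβ = 77.8974
L = (r1+r2)·wrap + 2·C·cosβ = 4·3.2442 + 2·77.8974 = 168.7715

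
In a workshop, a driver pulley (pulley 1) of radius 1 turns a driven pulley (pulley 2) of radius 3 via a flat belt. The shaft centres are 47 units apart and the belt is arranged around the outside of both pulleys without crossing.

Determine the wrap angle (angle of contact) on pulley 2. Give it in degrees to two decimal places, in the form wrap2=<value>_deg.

open belt: β = asin((r2−r1)/C) = asin(2/47) = 2.4389°
wrap1 = π − 2β = 175.1223°
wrap2 = π + 2β = 184.8777°

wrap2=184.88_deg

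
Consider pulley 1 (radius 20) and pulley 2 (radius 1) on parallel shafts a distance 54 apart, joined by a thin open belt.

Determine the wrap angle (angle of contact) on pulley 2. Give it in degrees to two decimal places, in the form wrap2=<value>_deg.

open belt: β = asin((r2−r1)/C) = asin(-19/54) = -20.6006°
wrap1 = π − 2β = 221.2012°
wrap2 = π + 2β = 138.7988°

wrap2=138.80_deg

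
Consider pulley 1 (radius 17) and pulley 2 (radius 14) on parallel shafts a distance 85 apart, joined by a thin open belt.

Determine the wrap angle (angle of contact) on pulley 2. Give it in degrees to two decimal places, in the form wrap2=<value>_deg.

open belt: β = asin((r2−r1)/C) = asin(-3/85) = -2.0226°
wrap1 = π − 2β = 184.0452°
wrap2 = π + 2β = 175.9548°

wrap2=175.95_deg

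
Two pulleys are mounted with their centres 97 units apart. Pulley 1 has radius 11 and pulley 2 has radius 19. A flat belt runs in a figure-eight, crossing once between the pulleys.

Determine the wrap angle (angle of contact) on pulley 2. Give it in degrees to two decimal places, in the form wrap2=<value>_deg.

wrap2=216.03_deg

crossed belt: β = asin((r1+r2)/C) = asin(30/97) = 18.0157°
wrap1 = wrap2 = π + 2β = 216.0315°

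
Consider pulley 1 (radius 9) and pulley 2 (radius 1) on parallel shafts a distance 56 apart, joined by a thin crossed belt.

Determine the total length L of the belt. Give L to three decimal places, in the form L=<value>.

L=145.206

crossed belt: β = asin((r1+r2)/C) = asin(10/56) = 10.2866°
wrap1 = wrap2 = π + 2β = 200.5731°
tangent length = C·cosβ = 55.0999
L = (r1+r2)·wrap + 2·C·cosβ = 10·3.5007 + 2·55.0999 = 145.2064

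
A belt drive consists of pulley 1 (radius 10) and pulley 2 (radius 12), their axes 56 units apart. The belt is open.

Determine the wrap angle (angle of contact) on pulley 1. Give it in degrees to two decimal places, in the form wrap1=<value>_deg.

open belt: β = asin((r2−r1)/C) = asin(2/56) = 2.0467°
wrap1 = π − 2β = 175.9066°
wrap2 = π + 2β = 184.0934°

wrap1=175.91_deg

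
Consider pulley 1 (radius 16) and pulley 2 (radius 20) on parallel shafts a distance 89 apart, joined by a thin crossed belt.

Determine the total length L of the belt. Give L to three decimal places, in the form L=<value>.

crossed belt: β = asin((r1+r2)/C) = asin(36/89) = 23.8594°
wrap1 = wrap2 = π + 2β = 227.7189°
tangent length = C·cosβ = 81.3941
L = (r1+r2)·wrap + 2·C·cosβ = 36·3.9744 + 2·81.3941 = 305.8682

L=305.868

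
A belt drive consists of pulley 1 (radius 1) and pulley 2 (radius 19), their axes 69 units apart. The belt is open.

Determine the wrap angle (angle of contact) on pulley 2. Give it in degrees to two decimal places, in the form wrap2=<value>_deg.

wrap2=210.24_deg

open belt: β = asin((r2−r1)/C) = asin(18/69) = 15.1217°
wrap1 = π − 2β = 149.7567°
wrap2 = π + 2β = 210.2433°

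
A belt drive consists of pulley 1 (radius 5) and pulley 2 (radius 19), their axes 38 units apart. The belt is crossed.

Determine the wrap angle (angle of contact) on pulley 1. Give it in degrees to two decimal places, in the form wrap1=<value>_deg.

crossed belt: β = asin((r1+r2)/C) = asin(24/38) = 39.1667°
wrap1 = wrap2 = π + 2β = 258.3334°

wrap1=258.33_deg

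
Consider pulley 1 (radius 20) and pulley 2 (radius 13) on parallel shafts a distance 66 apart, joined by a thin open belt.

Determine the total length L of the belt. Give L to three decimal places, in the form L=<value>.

L=236.416

open belt: β = asin((r2−r1)/C) = asin(-7/66) = -6.0883°
wrap1 = π − 2β = 192.1766°
wrap2 = π + 2β = 167.8234°
tangent length = C·cosβ = 65.6277
L = r1·wrap1 + r2·wrap2 + 2·C·cosβ = 20·3.3541 + 13·2.9291 + 2·65.6277 = 236.4157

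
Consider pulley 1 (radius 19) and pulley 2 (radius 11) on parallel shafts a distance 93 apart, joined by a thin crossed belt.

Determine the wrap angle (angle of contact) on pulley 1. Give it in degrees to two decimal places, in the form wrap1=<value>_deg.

wrap1=217.64_deg

crossed belt: β = asin((r1+r2)/C) = asin(30/93) = 18.8191°
wrap1 = wrap2 = π + 2β = 217.6381°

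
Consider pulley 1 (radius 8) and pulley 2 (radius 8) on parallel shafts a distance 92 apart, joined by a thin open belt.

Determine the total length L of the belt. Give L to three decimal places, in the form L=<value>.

open belt: β = asin((r2−r1)/C) = asin(0/92) = 0.0000°
wrap1 = π − 2β = 180.0000°
wrap2 = π + 2β = 180.0000°
tangent length = C·cosβ = 92.0000
L = r1·wrap1 + r2·wrap2 + 2·C·cosβ = 8·3.1416 + 8·3.1416 + 2·92.0000 = 234.2655

L=234.265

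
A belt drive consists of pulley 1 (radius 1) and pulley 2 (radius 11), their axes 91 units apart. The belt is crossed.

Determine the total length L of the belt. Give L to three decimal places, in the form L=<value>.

crossed belt: β = asin((r1+r2)/C) = asin(12/91) = 7.5776°
wrap1 = wrap2 = π + 2β = 195.1551°
tangent length = C·cosβ = 90.2053
L = (r1+r2)·wrap + 2·C·cosβ = 12·3.4061 + 2·90.2053 = 221.2838

L=221.284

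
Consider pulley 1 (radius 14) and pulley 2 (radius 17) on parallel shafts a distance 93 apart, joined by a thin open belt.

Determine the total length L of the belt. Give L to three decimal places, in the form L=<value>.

L=283.486

open belt: β = asin((r2−r1)/C) = asin(3/93) = 1.8486°
wrap1 = π − 2β = 176.3029°
wrap2 = π + 2β = 183.6971°
tangent length = C·cosβ = 92.9516
L = r1·wrap1 + r2·wrap2 + 2·C·cosβ = 14·3.0771 + 17·3.2061 + 2·92.9516 = 283.4862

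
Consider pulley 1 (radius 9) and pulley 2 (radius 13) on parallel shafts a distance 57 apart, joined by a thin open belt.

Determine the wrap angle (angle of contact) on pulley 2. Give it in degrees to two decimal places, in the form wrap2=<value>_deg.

open belt: β = asin((r2−r1)/C) = asin(4/57) = 4.0241°
wrap1 = π − 2β = 171.9519°
wrap2 = π + 2β = 188.0481°

wrap2=188.05_deg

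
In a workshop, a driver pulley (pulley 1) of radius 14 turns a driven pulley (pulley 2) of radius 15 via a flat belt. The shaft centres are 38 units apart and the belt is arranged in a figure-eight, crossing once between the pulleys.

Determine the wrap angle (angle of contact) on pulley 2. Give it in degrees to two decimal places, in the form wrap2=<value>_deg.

wrap2=279.49_deg

crossed belt: β = asin((r1+r2)/C) = asin(29/38) = 49.7434°
wrap1 = wrap2 = π + 2β = 279.4868°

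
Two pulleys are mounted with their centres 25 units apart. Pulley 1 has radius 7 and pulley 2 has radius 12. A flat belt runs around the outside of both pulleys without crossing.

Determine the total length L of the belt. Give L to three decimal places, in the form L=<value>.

L=110.694

open belt: β = asin((r2−r1)/C) = asin(5/25) = 11.5370°
wrap1 = π − 2β = 156.9261°
wrap2 = π + 2β = 203.0739°
tangent length = C·cosβ = 24.4949
L = r1·wrap1 + r2·wrap2 + 2·C·cosβ = 7·2.7389 + 12·3.5443 + 2·24.4949 = 110.6936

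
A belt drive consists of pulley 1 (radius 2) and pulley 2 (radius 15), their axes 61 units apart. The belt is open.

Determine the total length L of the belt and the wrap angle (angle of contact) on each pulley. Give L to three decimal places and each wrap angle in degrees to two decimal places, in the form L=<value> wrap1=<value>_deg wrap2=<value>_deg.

L=178.188 wrap1=155.39_deg wrap2=204.61_deg

open belt: β = asin((r2−r1)/C) = asin(13/61) = 12.3049°
wrap1 = π − 2β = 155.3901°
wrap2 = π + 2β = 204.6099°
tangent length = C·cosβ = 59.5987
L = r1·wrap1 + r2·wrap2 + 2·C·cosβ = 2·2.7121 + 15·3.5711 + 2·59.5987 = 178.1882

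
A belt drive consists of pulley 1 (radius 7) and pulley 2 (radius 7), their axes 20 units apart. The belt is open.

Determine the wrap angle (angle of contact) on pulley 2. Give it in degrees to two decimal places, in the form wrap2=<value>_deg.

wrap2=180.00_deg

open belt: β = asin((r2−r1)/C) = asin(0/20) = 0.0000°
wrap1 = π − 2β = 180.0000°
wrap2 = π + 2β = 180.0000°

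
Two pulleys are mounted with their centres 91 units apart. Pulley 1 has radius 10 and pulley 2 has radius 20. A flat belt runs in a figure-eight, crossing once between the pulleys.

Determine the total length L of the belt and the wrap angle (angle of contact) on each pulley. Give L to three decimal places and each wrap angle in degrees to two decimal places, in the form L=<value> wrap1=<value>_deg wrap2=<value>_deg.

crossed belt: β = asin((r1+r2)/C) = asin(30/91) = 19.2488°
wrap1 = wrap2 = π + 2β = 218.4975°
tangent length = C·cosβ = 85.9127
L = (r1+r2)·wrap + 2·C·cosβ = 30·3.8135 + 2·85.9127 = 286.2305

L=286.231 wrap1=218.50_deg wrap2=218.50_deg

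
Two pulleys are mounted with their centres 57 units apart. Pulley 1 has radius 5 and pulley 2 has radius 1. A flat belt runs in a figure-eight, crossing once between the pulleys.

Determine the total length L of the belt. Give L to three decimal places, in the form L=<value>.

L=133.482

crossed belt: β = asin((r1+r2)/C) = asin(6/57) = 6.0423°
wrap1 = wrap2 = π + 2β = 192.0847°
tangent length = C·cosβ = 56.6833
L = (r1+r2)·wrap + 2·C·cosβ = 6·3.3525 + 2·56.6833 = 133.4817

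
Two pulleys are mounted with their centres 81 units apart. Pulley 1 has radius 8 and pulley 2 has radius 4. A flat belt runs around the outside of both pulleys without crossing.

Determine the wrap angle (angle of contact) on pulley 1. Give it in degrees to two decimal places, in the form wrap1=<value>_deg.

wrap1=185.66_deg

open belt: β = asin((r2−r1)/C) = asin(-4/81) = -2.8306°
wrap1 = π − 2β = 185.6611°
wrap2 = π + 2β = 174.3389°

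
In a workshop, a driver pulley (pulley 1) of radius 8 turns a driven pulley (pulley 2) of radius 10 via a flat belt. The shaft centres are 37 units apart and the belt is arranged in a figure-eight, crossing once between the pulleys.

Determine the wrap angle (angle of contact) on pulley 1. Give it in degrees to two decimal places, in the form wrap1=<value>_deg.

wrap1=238.22_deg

crossed belt: β = asin((r1+r2)/C) = asin(18/37) = 29.1099°
wrap1 = wrap2 = π + 2β = 238.2198°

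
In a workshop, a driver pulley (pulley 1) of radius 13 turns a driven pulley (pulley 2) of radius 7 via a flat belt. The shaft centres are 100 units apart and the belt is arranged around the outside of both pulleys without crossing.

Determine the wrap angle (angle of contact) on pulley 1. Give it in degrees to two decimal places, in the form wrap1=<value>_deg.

wrap1=186.88_deg

open belt: β = asin((r2−r1)/C) = asin(-6/100) = -3.4398°
wrap1 = π − 2β = 186.8796°
wrap2 = π + 2β = 173.1204°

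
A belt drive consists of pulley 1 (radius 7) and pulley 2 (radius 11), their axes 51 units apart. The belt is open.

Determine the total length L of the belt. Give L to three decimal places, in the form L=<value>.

L=158.863

open belt: β = asin((r2−r1)/C) = asin(4/51) = 4.4984°
wrap1 = π − 2β = 171.0032°
wrap2 = π + 2β = 188.9968°
tangent length = C·cosβ = 50.8429
L = r1·wrap1 + r2·wrap2 + 2·C·cosβ = 7·2.9846 + 11·3.2986 + 2·50.8429 = 158.8626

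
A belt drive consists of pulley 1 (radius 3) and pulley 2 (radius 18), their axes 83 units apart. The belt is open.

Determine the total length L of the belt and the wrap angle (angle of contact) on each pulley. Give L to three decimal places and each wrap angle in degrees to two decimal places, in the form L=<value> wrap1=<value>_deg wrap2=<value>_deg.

L=234.692 wrap1=159.18_deg wrap2=200.82_deg

open belt: β = asin((r2−r1)/C) = asin(15/83) = 10.4119°
wrap1 = π − 2β = 159.1763°
wrap2 = π + 2β = 200.8237°
tangent length = C·cosβ = 81.6333
L = r1·wrap1 + r2·wrap2 + 2·C·cosβ = 3·2.7781 + 18·3.5050 + 2·81.6333 = 234.6917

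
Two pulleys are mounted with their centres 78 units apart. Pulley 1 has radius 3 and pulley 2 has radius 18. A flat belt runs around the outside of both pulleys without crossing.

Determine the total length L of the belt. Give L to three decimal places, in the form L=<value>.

L=224.867

open belt: β = asin((r2−r1)/C) = asin(15/78) = 11.0875°
wrap1 = π − 2β = 157.8250°
wrap2 = π + 2β = 202.1750°
tangent length = C·cosβ = 76.5441
L = r1·wrap1 + r2·wrap2 + 2·C·cosβ = 3·2.7546 + 18·3.5286 + 2·76.5441 = 224.8671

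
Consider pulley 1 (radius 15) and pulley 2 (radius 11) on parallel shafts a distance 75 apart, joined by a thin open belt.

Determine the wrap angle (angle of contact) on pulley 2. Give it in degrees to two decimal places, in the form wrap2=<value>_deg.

wrap2=173.89_deg

open belt: β = asin((r2−r1)/C) = asin(-4/75) = -3.0572°
wrap1 = π − 2β = 186.1145°
wrap2 = π + 2β = 173.8855°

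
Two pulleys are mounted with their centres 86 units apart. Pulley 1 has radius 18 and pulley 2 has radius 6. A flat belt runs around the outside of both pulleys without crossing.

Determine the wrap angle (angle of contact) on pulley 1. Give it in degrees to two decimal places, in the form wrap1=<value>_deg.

wrap1=196.04_deg

open belt: β = asin((r2−r1)/C) = asin(-12/86) = -8.0209°
wrap1 = π − 2β = 196.0419°
wrap2 = π + 2β = 163.9581°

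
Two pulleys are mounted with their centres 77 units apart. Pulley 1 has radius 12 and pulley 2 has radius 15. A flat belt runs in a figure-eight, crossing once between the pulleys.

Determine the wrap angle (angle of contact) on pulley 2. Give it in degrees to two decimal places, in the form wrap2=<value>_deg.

wrap2=221.05_deg

crossed belt: β = asin((r1+r2)/C) = asin(27/77) = 20.5270°
wrap1 = wrap2 = π + 2β = 221.0541°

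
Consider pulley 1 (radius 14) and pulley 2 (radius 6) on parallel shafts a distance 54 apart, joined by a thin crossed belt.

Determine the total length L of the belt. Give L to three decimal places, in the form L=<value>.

crossed belt: β = asin((r1+r2)/C) = asin(20/54) = 21.7385°
wrap1 = wrap2 = π + 2β = 223.4769°
tangent length = C·cosβ = 50.1597
L = (r1+r2)·wrap + 2·C·cosβ = 20·3.9004 + 2·50.1597 = 178.3277

L=178.328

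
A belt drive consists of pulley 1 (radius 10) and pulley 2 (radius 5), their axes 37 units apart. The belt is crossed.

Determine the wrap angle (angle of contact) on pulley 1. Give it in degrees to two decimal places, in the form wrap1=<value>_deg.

wrap1=227.83_deg

crossed belt: β = asin((r1+r2)/C) = asin(15/37) = 23.9165°
wrap1 = wrap2 = π + 2β = 227.8331°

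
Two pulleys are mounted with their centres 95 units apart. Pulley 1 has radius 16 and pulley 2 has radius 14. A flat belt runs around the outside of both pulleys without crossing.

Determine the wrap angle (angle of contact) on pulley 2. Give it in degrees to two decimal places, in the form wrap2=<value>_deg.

wrap2=177.59_deg

open belt: β = asin((r2−r1)/C) = asin(-2/95) = -1.2063°
wrap1 = π − 2β = 182.4126°
wrap2 = π + 2β = 177.5874°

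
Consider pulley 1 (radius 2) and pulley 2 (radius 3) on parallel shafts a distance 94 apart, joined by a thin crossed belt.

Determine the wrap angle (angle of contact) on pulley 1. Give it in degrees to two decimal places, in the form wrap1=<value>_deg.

crossed belt: β = asin((r1+r2)/C) = asin(5/94) = 3.0491°
wrap1 = wrap2 = π + 2β = 186.0982°

wrap1=186.10_deg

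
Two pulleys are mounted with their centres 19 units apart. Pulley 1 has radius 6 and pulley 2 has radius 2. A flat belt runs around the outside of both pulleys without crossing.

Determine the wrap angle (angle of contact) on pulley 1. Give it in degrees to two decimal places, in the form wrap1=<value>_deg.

open belt: β = asin((r2−r1)/C) = asin(-4/19) = -12.1532°
wrap1 = π − 2β = 204.3064°
wrap2 = π + 2β = 155.6936°

wrap1=204.31_deg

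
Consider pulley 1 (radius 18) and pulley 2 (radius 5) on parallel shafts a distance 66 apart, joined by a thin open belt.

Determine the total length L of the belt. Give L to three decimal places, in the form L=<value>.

open belt: β = asin((r2−r1)/C) = asin(-13/66) = -11.3598°
wrap1 = π − 2β = 202.7196°
wrap2 = π + 2β = 157.2804°
tangent length = C·cosβ = 64.7070
L = r1·wrap1 + r2·wrap2 + 2·C·cosβ = 18·3.5381 + 5·2.7451 + 2·64.7070 = 206.8256

L=206.826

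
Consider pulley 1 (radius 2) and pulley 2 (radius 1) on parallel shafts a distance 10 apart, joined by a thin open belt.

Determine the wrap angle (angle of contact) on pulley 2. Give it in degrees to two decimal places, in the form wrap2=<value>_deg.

wrap2=168.52_deg

open belt: β = asin((r2−r1)/C) = asin(-1/10) = -5.7392°
wrap1 = π − 2β = 191.4783°
wrap2 = π + 2β = 168.5217°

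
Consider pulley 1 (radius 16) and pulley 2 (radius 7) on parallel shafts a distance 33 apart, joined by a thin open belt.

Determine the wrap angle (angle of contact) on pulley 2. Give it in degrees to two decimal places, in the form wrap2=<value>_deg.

open belt: β = asin((r2−r1)/C) = asin(-9/33) = -15.8266°
wrap1 = π − 2β = 211.6532°
wrap2 = π + 2β = 148.3468°

wrap2=148.35_deg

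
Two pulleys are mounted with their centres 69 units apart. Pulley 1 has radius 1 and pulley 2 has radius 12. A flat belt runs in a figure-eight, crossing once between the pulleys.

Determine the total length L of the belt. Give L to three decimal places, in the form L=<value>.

L=181.297

crossed belt: β = asin((r1+r2)/C) = asin(13/69) = 10.8598°
wrap1 = wrap2 = π + 2β = 201.7195°
tangent length = C·cosβ = 67.7643
L = (r1+r2)·wrap + 2·C·cosβ = 13·3.5207 + 2·67.7643 = 181.2973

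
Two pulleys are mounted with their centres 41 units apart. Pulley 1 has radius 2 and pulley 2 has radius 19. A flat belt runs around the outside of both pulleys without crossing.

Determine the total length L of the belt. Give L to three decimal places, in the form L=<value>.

L=155.129

open belt: β = asin((r2−r1)/C) = asin(17/41) = 24.4963°
wrap1 = π − 2β = 131.0074°
wrap2 = π + 2β = 228.9926°
tangent length = C·cosβ = 37.3095
L = r1·wrap1 + r2·wrap2 + 2·C·cosβ = 2·2.2865 + 19·3.9967 + 2·37.3095 = 155.1289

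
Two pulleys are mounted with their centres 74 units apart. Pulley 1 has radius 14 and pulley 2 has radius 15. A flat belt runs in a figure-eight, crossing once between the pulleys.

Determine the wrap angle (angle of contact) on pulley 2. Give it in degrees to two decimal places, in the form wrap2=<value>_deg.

crossed belt: β = asin((r1+r2)/C) = asin(29/74) = 23.0723°
wrap1 = wrap2 = π + 2β = 226.1445°

wrap2=226.14_deg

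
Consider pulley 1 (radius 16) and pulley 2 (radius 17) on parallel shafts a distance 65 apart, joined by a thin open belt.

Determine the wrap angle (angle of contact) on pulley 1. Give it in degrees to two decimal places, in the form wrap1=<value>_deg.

wrap1=178.24_deg

open belt: β = asin((r2−r1)/C) = asin(1/65) = 0.8815°
wrap1 = π − 2β = 178.2370°
wrap2 = π + 2β = 181.7630°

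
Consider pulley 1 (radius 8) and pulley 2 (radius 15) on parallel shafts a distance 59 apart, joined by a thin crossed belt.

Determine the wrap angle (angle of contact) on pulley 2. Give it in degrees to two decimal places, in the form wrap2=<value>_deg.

wrap2=225.89_deg

crossed belt: β = asin((r1+r2)/C) = asin(23/59) = 22.9440°
wrap1 = wrap2 = π + 2β = 225.8879°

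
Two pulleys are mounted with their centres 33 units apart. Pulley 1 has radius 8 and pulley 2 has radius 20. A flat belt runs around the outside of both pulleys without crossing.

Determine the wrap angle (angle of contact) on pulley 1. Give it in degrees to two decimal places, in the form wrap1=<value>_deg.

open belt: β = asin((r2−r1)/C) = asin(12/33) = 21.3237°
wrap1 = π − 2β = 137.3526°
wrap2 = π + 2β = 222.6474°

wrap1=137.35_deg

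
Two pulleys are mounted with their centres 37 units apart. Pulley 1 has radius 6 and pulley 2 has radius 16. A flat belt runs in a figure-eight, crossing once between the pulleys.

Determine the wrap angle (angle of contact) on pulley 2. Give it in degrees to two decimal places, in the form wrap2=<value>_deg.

wrap2=252.97_deg

crossed belt: β = asin((r1+r2)/C) = asin(22/37) = 36.4837°
wrap1 = wrap2 = π + 2β = 252.9675°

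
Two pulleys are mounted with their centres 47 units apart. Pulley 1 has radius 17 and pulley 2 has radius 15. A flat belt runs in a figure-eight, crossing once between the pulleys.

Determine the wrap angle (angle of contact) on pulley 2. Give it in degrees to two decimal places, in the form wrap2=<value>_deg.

crossed belt: β = asin((r1+r2)/C) = asin(32/47) = 42.9102°
wrap1 = wrap2 = π + 2β = 265.8204°

wrap2=265.82_deg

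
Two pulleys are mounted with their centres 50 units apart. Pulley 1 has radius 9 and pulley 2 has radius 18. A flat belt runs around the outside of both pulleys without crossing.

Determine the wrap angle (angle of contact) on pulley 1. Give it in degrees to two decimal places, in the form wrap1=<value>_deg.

open belt: β = asin((r2−r1)/C) = asin(9/50) = 10.3698°
wrap1 = π − 2β = 159.2605°
wrap2 = π + 2β = 200.7395°

wrap1=159.26_deg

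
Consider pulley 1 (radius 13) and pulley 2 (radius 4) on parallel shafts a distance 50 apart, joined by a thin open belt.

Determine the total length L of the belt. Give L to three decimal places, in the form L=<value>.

open belt: β = asin((r2−r1)/C) = asin(-9/50) = -10.3698°
wrap1 = π − 2β = 200.7395°
wrap2 = π + 2β = 159.2605°
tangent length = C·cosβ = 49.1833
L = r1·wrap1 + r2·wrap2 + 2·C·cosβ = 13·3.5036 + 4·2.7796 + 2·49.1833 = 155.0315

L=155.031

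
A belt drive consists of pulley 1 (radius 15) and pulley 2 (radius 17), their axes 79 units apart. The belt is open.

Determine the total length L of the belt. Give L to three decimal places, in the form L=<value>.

open belt: β = asin((r2−r1)/C) = asin(2/79) = 1.4507°
wrap1 = π − 2β = 177.0986°
wrap2 = π + 2β = 182.9014°
tangent length = C·cosβ = 78.9747
L = r1·wrap1 + r2·wrap2 + 2·C·cosβ = 15·3.0910 + 17·3.1922 + 2·78.9747 = 258.5816

L=258.582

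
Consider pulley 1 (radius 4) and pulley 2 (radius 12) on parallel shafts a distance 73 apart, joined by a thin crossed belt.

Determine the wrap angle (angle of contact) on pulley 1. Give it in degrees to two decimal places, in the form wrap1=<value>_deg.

wrap1=205.32_deg

crossed belt: β = asin((r1+r2)/C) = asin(16/73) = 12.6608°
wrap1 = wrap2 = π + 2β = 205.3215°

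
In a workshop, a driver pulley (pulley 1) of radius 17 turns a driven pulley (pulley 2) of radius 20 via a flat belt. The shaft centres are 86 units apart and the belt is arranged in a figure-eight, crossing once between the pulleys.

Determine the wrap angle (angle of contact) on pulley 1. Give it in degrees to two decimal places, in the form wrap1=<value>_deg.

crossed belt: β = asin((r1+r2)/C) = asin(37/86) = 25.4823°
wrap1 = wrap2 = π + 2β = 230.9646°

wrap1=230.96_deg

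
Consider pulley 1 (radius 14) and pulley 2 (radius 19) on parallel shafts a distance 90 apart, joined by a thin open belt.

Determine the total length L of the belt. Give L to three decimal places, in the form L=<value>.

L=283.950

open belt: β = asin((r2−r1)/C) = asin(5/90) = 3.1847°
wrap1 = π − 2β = 173.6305°
wrap2 = π + 2β = 186.3695°
tangent length = C·cosβ = 89.8610
L = r1·wrap1 + r2·wrap2 + 2·C·cosβ = 14·3.0304 + 19·3.2528 + 2·89.8610 = 283.9504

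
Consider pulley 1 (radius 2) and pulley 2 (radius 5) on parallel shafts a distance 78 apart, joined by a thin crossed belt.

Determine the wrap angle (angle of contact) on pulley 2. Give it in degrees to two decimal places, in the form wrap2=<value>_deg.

crossed belt: β = asin((r1+r2)/C) = asin(7/78) = 5.1489°
wrap1 = wrap2 = π + 2β = 190.2977°

wrap2=190.30_deg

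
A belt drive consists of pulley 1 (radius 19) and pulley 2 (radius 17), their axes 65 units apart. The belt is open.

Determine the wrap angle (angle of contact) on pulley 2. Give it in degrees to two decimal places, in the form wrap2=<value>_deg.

wrap2=176.47_deg

open belt: β = asin((r2−r1)/C) = asin(-2/65) = -1.7632°
wrap1 = π − 2β = 183.5265°
wrap2 = π + 2β = 176.4735°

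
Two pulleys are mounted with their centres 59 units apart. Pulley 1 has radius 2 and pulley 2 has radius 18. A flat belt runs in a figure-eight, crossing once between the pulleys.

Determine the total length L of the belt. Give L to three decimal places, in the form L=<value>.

crossed belt: β = asin((r1+r2)/C) = asin(20/59) = 19.8149°
wrap1 = wrap2 = π + 2β = 219.6299°
tangent length = C·cosβ = 55.5068
L = (r1+r2)·wrap + 2·C·cosβ = 20·3.8333 + 2·55.5068 = 187.6788

L=187.679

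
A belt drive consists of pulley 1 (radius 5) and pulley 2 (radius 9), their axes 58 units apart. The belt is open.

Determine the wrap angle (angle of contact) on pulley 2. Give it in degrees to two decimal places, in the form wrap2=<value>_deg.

wrap2=187.91_deg

open belt: β = asin((r2−r1)/C) = asin(4/58) = 3.9546°
wrap1 = π − 2β = 172.0909°
wrap2 = π + 2β = 187.9091°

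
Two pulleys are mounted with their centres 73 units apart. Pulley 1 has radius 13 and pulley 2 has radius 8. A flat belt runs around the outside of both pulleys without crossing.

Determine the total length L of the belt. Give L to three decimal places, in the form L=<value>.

open belt: β = asin((r2−r1)/C) = asin(-5/73) = -3.9274°
wrap1 = π − 2β = 187.8549°
wrap2 = π + 2β = 172.1451°
tangent length = C·cosβ = 72.8286
L = r1·wrap1 + r2·wrap2 + 2·C·cosβ = 13·3.2787 + 8·3.0045 + 2·72.8286 = 212.3160

L=212.316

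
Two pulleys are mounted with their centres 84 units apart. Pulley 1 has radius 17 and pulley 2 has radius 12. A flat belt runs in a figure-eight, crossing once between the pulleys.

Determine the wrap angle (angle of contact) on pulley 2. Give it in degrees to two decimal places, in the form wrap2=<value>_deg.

crossed belt: β = asin((r1+r2)/C) = asin(29/84) = 20.1963°
wrap1 = wrap2 = π + 2β = 220.3927°

wrap2=220.39_deg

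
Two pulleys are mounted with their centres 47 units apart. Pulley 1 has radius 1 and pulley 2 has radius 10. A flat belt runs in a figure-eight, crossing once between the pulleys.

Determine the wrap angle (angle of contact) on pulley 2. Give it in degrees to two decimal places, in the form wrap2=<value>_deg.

wrap2=207.07_deg

crossed belt: β = asin((r1+r2)/C) = asin(11/47) = 13.5352°
wrap1 = wrap2 = π + 2β = 207.0704°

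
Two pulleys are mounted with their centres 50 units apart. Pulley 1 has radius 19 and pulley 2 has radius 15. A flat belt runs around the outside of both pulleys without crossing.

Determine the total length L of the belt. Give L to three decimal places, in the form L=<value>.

open belt: β = asin((r2−r1)/C) = asin(-4/50) = -4.5886°
wrap1 = π − 2β = 189.1771°
wrap2 = π + 2β = 170.8229°
tangent length = C·cosβ = 49.8397
L = r1·wrap1 + r2·wrap2 + 2·C·cosβ = 19·3.3018 + 15·2.9814 + 2·49.8397 = 207.1343

L=207.134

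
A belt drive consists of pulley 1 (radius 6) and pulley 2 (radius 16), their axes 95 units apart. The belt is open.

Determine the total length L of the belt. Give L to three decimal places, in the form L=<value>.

L=260.169

open belt: β = asin((r2−r1)/C) = asin(10/95) = 6.0423°
wrap1 = π − 2β = 167.9153°
wrap2 = π + 2β = 192.0847°
tangent length = C·cosβ = 94.4722
L = r1·wrap1 + r2·wrap2 + 2·C·cosβ = 6·2.9307 + 16·3.3525 + 2·94.4722 = 260.1686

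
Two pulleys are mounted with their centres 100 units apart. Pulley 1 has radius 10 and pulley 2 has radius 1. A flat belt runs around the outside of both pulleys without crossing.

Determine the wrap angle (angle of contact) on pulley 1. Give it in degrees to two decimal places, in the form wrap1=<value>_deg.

open belt: β = asin((r2−r1)/C) = asin(-9/100) = -5.1636°
wrap1 = π − 2β = 190.3272°
wrap2 = π + 2β = 169.6728°

wrap1=190.33_deg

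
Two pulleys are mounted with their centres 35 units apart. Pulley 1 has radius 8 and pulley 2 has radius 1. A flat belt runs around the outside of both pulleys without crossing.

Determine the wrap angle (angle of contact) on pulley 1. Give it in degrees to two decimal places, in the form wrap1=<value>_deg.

open belt: β = asin((r2−r1)/C) = asin(-7/35) = -11.5370°
wrap1 = π − 2β = 203.0739°
wrap2 = π + 2β = 156.9261°

wrap1=203.07_deg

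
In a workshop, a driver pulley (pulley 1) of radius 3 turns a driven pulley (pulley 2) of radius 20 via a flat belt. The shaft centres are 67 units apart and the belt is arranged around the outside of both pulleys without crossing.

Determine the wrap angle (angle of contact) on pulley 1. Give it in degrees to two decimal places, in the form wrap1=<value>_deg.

open belt: β = asin((r2−r1)/C) = asin(17/67) = 14.6984°
wrap1 = π − 2β = 150.6032°
wrap2 = π + 2β = 209.3968°

wrap1=150.60_deg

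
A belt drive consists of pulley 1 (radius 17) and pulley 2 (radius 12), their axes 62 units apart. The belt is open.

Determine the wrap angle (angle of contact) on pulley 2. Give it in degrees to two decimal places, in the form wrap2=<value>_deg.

wrap2=170.75_deg

open belt: β = asin((r2−r1)/C) = asin(-5/62) = -4.6257°
wrap1 = π − 2β = 189.2513°
wrap2 = π + 2β = 170.7487°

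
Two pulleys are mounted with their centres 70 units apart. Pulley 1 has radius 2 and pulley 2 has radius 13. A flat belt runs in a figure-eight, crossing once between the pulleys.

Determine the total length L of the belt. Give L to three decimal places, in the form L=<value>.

L=190.351

crossed belt: β = asin((r1+r2)/C) = asin(15/70) = 12.3736°
wrap1 = wrap2 = π + 2β = 204.7473°
tangent length = C·cosβ = 68.3740
L = (r1+r2)·wrap + 2·C·cosβ = 15·3.5735 + 2·68.3740 = 190.3506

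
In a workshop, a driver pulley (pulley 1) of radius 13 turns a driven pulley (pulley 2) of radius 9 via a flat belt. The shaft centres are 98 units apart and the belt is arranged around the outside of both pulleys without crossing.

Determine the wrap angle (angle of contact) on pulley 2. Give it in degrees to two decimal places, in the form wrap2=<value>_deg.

open belt: β = asin((r2−r1)/C) = asin(-4/98) = -2.3393°
wrap1 = π − 2β = 184.6785°
wrap2 = π + 2β = 175.3215°

wrap2=175.32_deg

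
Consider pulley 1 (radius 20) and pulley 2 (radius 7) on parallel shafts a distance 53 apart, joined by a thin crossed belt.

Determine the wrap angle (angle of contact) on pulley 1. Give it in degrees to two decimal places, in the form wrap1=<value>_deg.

crossed belt: β = asin((r1+r2)/C) = asin(27/53) = 30.6261°
wrap1 = wrap2 = π + 2β = 241.2523°

wrap1=241.25_deg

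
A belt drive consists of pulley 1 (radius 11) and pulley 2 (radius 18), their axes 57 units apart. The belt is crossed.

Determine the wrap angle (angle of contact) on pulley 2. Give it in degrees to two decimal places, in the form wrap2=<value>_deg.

wrap2=241.16_deg

crossed belt: β = asin((r1+r2)/C) = asin(29/57) = 30.5821°
wrap1 = wrap2 = π + 2β = 241.1641°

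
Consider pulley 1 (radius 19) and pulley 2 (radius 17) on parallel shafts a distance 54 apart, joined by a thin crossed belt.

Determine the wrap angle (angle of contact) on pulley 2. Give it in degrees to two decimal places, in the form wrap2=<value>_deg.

crossed belt: β = asin((r1+r2)/C) = asin(36/54) = 41.8103°
wrap1 = wrap2 = π + 2β = 263.6206°

wrap2=263.62_deg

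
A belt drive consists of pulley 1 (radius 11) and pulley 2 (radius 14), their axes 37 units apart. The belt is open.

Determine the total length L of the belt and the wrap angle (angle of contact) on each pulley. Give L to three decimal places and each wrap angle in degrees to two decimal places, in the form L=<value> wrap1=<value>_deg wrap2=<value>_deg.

L=152.783 wrap1=170.70_deg wrap2=189.30_deg

open belt: β = asin((r2−r1)/C) = asin(3/37) = 4.6507°
wrap1 = π − 2β = 170.6986°
wrap2 = π + 2β = 189.3014°
tangent length = C·cosβ = 36.8782
L = r1·wrap1 + r2·wrap2 + 2·C·cosβ = 11·2.9793 + 14·3.3039 + 2·36.8782 = 152.7832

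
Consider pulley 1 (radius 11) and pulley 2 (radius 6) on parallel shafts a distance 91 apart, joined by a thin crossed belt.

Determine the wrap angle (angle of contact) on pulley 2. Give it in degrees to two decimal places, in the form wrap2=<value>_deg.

wrap2=201.53_deg

crossed belt: β = asin((r1+r2)/C) = asin(17/91) = 10.7669°
wrap1 = wrap2 = π + 2β = 201.5337°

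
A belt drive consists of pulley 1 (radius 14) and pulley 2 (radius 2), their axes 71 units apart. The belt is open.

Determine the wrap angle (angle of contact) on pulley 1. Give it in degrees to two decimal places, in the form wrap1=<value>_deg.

open belt: β = asin((r2−r1)/C) = asin(-12/71) = -9.7305°
wrap1 = π − 2β = 199.4610°
wrap2 = π + 2β = 160.5390°

wrap1=199.46_deg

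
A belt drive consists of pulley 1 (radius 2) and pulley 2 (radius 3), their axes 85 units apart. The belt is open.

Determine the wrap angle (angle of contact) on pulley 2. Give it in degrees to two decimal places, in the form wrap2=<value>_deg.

wrap2=181.35_deg

open belt: β = asin((r2−r1)/C) = asin(1/85) = 0.6741°
wrap1 = π − 2β = 178.6518°
wrap2 = π + 2β = 181.3482°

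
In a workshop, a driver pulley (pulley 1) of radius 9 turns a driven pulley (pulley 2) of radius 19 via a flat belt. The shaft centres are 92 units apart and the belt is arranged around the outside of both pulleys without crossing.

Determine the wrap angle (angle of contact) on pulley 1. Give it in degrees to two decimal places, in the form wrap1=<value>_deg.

wrap1=167.52_deg

open belt: β = asin((r2−r1)/C) = asin(10/92) = 6.2401°
wrap1 = π − 2β = 167.5197°
wrap2 = π + 2β = 192.4803°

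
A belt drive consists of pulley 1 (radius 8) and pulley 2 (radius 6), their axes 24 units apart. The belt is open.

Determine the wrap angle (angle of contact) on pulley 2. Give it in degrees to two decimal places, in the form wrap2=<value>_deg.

open belt: β = asin((r2−r1)/C) = asin(-2/24) = -4.7802°
wrap1 = π − 2β = 189.5604°
wrap2 = π + 2β = 170.4396°

wrap2=170.44_deg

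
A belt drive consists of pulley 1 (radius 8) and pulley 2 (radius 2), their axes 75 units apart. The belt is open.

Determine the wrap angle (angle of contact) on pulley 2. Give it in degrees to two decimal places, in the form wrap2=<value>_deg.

open belt: β = asin((r2−r1)/C) = asin(-6/75) = -4.5886°
wrap1 = π − 2β = 189.1771°
wrap2 = π + 2β = 170.8229°

wrap2=170.82_deg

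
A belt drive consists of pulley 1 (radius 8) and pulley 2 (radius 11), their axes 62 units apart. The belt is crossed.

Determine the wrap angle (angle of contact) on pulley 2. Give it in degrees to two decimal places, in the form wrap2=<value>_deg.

crossed belt: β = asin((r1+r2)/C) = asin(19/62) = 17.8455°
wrap1 = wrap2 = π + 2β = 215.6910°

wrap2=215.69_deg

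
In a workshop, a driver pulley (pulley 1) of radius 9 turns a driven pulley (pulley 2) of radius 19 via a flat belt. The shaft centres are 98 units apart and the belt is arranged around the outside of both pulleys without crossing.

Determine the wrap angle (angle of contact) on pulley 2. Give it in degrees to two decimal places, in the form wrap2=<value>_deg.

wrap2=191.71_deg

open belt: β = asin((r2−r1)/C) = asin(10/98) = 5.8567°
wrap1 = π − 2β = 168.2866°
wrap2 = π + 2β = 191.7134°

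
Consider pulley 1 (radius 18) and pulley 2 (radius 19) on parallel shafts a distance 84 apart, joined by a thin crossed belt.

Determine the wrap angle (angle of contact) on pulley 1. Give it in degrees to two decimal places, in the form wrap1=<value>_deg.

crossed belt: β = asin((r1+r2)/C) = asin(37/84) = 26.1343°
wrap1 = wrap2 = π + 2β = 232.2685°

wrap1=232.27_deg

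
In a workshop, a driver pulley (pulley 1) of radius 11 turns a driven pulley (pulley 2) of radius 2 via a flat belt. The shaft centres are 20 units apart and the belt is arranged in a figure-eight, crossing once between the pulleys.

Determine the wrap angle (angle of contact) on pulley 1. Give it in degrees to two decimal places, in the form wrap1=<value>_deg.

crossed belt: β = asin((r1+r2)/C) = asin(13/20) = 40.5416°
wrap1 = wrap2 = π + 2β = 261.0832°

wrap1=261.08_deg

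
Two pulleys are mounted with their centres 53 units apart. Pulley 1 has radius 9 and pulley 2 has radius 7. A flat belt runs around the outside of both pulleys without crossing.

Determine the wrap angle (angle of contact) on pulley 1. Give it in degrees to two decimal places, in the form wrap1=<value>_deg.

open belt: β = asin((r2−r1)/C) = asin(-2/53) = -2.1626°
wrap1 = π − 2β = 184.3252°
wrap2 = π + 2β = 175.6748°

wrap1=184.33_deg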